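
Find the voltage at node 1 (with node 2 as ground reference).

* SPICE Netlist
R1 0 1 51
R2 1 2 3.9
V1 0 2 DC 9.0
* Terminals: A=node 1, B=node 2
Nodal analysis, taking node 2 as the 0 V reference.
Source V1 fixes V_0 = 9 V.
KCL at each unknown node (sum of currents leaving = 0; resistances in Ω):
  Node 1: (V_1 - 9)/51 + (V_1 - 0)/3.9 = 0
Collecting terms: 0.276 × V_1 = 0.1765  =>  V_1 = 0.6393 V
The requested potential is V_1 = 0.6393 V.

Final answer: V_1 = 0.6393 V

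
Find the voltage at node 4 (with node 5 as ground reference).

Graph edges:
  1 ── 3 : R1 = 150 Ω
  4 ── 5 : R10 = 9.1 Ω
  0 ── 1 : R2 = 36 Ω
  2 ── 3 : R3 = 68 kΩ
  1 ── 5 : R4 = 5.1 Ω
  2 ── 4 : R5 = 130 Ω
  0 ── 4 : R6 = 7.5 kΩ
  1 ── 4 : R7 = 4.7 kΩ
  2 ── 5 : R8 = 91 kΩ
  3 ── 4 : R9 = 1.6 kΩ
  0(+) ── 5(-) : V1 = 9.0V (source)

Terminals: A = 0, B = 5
Nodal analysis, taking node 5 as the 0 V reference.
Source V1 fixes V_0 = 9 V.
KCL at each unknown node (sum of currents leaving = 0; resistances in Ω):
  Node 1: (V_1 - V_3)/150 + (V_1 - 9)/36 + (V_1 - 0)/5.1 + (V_1 - V_4)/4700 = 0
  Node 2: (V_2 - V_3)/68000 + (V_2 - V_4)/130 + (V_2 - 0)/91000 = 0
  Node 3: (V_3 - V_1)/150 + (V_3 - V_2)/68000 + (V_3 - V_4)/1600 = 0
  Node 4: (V_4 - V_2)/130 + (V_4 - 9)/7500 + (V_4 - V_1)/4700 + (V_4 - V_3)/1600 + (V_4 - 0)/9.1 = 0
Collecting terms (coefficients in siemens):
  0.2307·V_1 - 0.006667·V_3 - 0.0002128·V_4 = 0.25
  0.007718·V_2 - 0.00001471·V_3 - 0.007692·V_4 = 0
  0.007306·V_3 - 0.006667·V_1 - 0.00001471·V_2 - 0.000625·V_4 = 0
  0.1186·V_4 - 0.0002128·V_1 - 0.007692·V_2 - 0.000625·V_3 = 0.0012
Solving these 4 simultaneous equations (Gaussian elimination) gives:
  V_1 = 1.113 V, V_2 = 0.0207 V, V_3 = 1.017 V, V_4 = 0.01882 V
The requested potential is V_4 = 0.01882 V.

Final answer: V_4 = 0.01882 V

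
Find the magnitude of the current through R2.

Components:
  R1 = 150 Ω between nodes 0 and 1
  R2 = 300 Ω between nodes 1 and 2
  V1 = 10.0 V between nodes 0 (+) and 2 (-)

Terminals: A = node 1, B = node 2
Nodal analysis, taking node 2 as the 0 V reference.
Source V1 fixes V_0 = 10 V.
KCL at each unknown node (sum of currents leaving = 0; resistances in Ω):
  Node 1: (V_1 - 10)/150 + (V_1 - 0)/300 = 0
Collecting terms: 0.01 × V_1 = 0.06667  =>  V_1 = 6.667 V
I_R2 = (V_1 - V_2)/R2 = (6.667 - 0)/300 = 0.02222 A
|I_R2| = 0.02222 A

Final answer: |I_R2| = 0.02222 A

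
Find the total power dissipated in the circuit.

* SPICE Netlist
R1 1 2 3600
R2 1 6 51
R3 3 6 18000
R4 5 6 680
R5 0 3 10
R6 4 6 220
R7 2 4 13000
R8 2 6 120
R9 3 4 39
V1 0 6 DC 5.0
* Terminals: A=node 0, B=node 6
Nodal analysis, taking node 6 as the 0 V reference.
Source V1 fixes V_0 = 5 V.
KCL at each unknown node (sum of currents leaving = 0; resistances in Ω):
  Node 1: (V_1 - V_2)/3600 + (V_1 - 0)/51 = 0
  Node 2: (V_2 - V_1)/3600 + (V_2 - V_4)/13000 + (V_2 - 0)/120 = 0
  Node 3: (V_3 - 0)/18000 + (V_3 - 5)/10 + (V_3 - V_4)/39 = 0
  Node 4: (V_4 - 0)/220 + (V_4 - V_2)/13000 + (V_4 - V_3)/39 = 0
  Node 5: (V_5 - 0)/680 = 0
Collecting terms (coefficients in siemens):
  0.01989·V_1 - 0.0002778·V_2 = 0
  0.008688·V_2 - 0.0002778·V_1 - 0.00007692·V_4 = 0
  0.1257·V_3 - 0.02564·V_4 = 0.5
  0.03026·V_4 - 0.00007692·V_2 - 0.02564·V_3 = 0
  0.001471·V_5 = 0
Solving these 5 simultaneous equations (Gaussian elimination) gives:
  V_1 = 0.0005042 V, V_2 = 0.03609 V, V_3 = 4.809 V, V_4 = 4.075 V
  V_5 = 0 V
Power in each resistor, P = (ΔV)²/R:
  P_R1 = (0.0005042 - 0.03609)²/3600 = 0.0000003518 W
  P_R2 = (0.0005042 - 0)²/51 = 0.000000004984 W
  P_R3 = (4.809 - 0)²/18000 = 0.001285 W
  P_R4 = (0 - 0)²/680 = 0 W
  P_R5 = (5 - 4.809)²/10 = 0.003648 W
  P_R6 = (4.075 - 0)²/220 = 0.07546 W
  P_R7 = (0.03609 - 4.075)²/13000 = 0.001255 W
  P_R8 = (0.03609 - 0)²/120 = 0.00001086 W
  P_R9 = (4.809 - 4.075)²/39 = 0.01383 W
P_total = P_R1 + P_R2 + P_R3 + P_R4 + P_R5 + P_R6 + P_R7 + P_R8 + P_R9 = 0.09549 W

Final answer: 0.09549 W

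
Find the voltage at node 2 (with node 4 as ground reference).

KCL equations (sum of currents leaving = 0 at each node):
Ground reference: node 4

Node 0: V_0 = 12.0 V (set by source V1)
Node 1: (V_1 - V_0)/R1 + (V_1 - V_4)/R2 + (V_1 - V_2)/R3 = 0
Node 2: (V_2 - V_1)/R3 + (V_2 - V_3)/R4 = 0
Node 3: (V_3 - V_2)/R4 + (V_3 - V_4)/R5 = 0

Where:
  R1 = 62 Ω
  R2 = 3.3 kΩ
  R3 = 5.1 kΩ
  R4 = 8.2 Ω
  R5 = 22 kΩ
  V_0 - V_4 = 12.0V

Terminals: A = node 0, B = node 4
Nodal analysis, taking node 4 as the 0 V reference.
Source V1 fixes V_0 = 12 V.
KCL at each unknown node (sum of currents leaving = 0; resistances in Ω):
  Node 1: (V_1 - 12)/62 + (V_1 - 0)/3300 + (V_1 - V_2)/5100 = 0
  Node 2: (V_2 - V_1)/5100 + (V_2 - V_3)/8.2 = 0
  Node 3: (V_3 - V_2)/8.2 + (V_3 - 0)/22000 = 0
Collecting terms (coefficients in siemens):
  0.01663·V_1 - 0.0001961·V_2 = 0.1935
  0.1221·V_2 - 0.0001961·V_1 - 0.122·V_3 = 0
  0.122·V_3 - 0.122·V_2 = 0
Solving these 3 simultaneous equations (Gaussian elimination) gives:
  V_1 = 11.75 V, V_2 = 9.541 V, V_3 = 9.538 V
The requested potential is V_2 = 9.541 V.

Final answer: V_2 = 9.541 V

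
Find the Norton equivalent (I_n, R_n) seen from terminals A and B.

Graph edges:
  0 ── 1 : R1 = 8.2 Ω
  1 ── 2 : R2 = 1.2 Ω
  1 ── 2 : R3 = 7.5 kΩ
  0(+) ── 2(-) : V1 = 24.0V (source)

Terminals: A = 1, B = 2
Find the Thévenin equivalent first; then I_n = V_th/R_th and R_n = R_th.
Step 1 — V_th is the open-circuit voltage V_A - V_B (nothing connected across the terminals).
Nodal analysis, taking node 2 as the 0 V reference.
Source V1 fixes V_0 = 24 V.
KCL at each unknown node (sum of currents leaving = 0; resistances in Ω):
  Node 1: (V_1 - 24)/8.2 + (V_1 - 0)/1.2 + (V_1 - 0)/7500 = 0
Collecting terms: 0.9554 × V_1 = 2.927  =>  V_1 = 3.063 V
V_th = V_1 - V_2 = 3.063 - 0 = 3.063 V
Step 2 — R_th: zero the source — replace V1 by a short circuit (node 2 merges into node 0) — and find the resistance seen between A (node 1) and B (node 0).
Reduce the network between node 1 (A) and node 0 (B) by series/parallel combination:
  Rp1 = R1 ‖ R2 ‖ R3 (parallel, all between nodes 0 and 1) = 1/(1/8.2 + 1/1.2 + 1/7500) = 1.047 Ω
R_th = 1.047 Ω
I_n = V_th/R_th = 3.063/1.047 = 2.927 A, and R_n = R_th = 1.047 Ω

Final answer: I_n = 2.927 A, R_n = 1.047 Ω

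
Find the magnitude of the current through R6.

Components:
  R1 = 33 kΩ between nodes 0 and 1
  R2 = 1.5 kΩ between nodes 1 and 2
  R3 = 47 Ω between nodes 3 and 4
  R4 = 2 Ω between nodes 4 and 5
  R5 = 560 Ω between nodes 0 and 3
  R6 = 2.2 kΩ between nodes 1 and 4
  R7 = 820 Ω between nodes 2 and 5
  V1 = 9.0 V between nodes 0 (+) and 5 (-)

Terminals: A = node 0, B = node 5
Nodal analysis, taking node 5 as the 0 V reference.
Source V1 fixes V_0 = 9 V.
KCL at each unknown node (sum of currents leaving = 0; resistances in Ω):
  Node 1: (V_1 - 9)/33000 + (V_1 - V_2)/1500 + (V_1 - V_4)/2200 = 0
  Node 2: (V_2 - V_1)/1500 + (V_2 - 0)/820 = 0
  Node 3: (V_3 - V_4)/47 + (V_3 - 9)/560 = 0
  Node 4: (V_4 - V_3)/47 + (V_4 - 0)/2 + (V_4 - V_1)/2200 = 0
Collecting terms (coefficients in siemens):
  0.001152·V_1 - 0.0006667·V_2 - 0.0004545·V_4 = 0.0002727
  0.001886·V_2 - 0.0006667·V_1 = 0
  0.02306·V_3 - 0.02128·V_4 = 0.01607
  0.5217·V_4 - 0.0004545·V_1 - 0.02128·V_3 = 0
Solving these 4 simultaneous equations (Gaussian elimination) gives:
  V_1 = 0.3126 V, V_2 = 0.1105 V, V_3 = 0.7244 V, V_4 = 0.02981 V
I_R6 = (V_1 - V_4)/R6 = (0.3126 - 0.02981)/2200 = 0.0001285 A
|I_R6| = 0.0001285 A

Final answer: |I_R6| = 0.0001285 A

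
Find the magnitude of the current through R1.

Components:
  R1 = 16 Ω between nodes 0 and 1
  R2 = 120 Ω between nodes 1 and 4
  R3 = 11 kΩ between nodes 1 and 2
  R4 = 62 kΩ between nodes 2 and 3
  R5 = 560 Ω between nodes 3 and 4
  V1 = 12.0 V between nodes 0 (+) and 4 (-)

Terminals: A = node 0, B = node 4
Nodal analysis, taking node 4 as the 0 V reference.
Source V1 fixes V_0 = 12 V.
KCL at each unknown node (sum of currents leaving = 0; resistances in Ω):
  Node 1: (V_1 - 12)/16 + (V_1 - 0)/120 + (V_1 - V_2)/11000 = 0
  Node 2: (V_2 - V_1)/11000 + (V_2 - V_3)/62000 = 0
  Node 3: (V_3 - V_2)/62000 + (V_3 - 0)/560 = 0
Collecting terms (coefficients in siemens):
  0.07092·V_1 - 0.00009091·V_2 = 0.75
  0.000107·V_2 - 0.00009091·V_1 - 0.00001613·V_3 = 0
  0.001802·V_3 - 0.00001613·V_2 = 0
Solving these 3 simultaneous equations (Gaussian elimination) gives:
  V_1 = 10.59 V, V_2 = 9.003 V, V_3 = 0.08059 V
I_R1 = (V_0 - V_1)/R1 = (12 - 10.59)/16 = 0.08836 A
|I_R1| = 0.08836 A

Final answer: |I_R1| = 0.08836 A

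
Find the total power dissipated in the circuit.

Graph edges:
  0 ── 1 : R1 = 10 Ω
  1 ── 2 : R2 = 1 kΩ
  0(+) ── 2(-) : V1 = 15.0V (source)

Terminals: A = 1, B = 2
Nodal analysis, taking node 2 as the 0 V reference.
Source V1 fixes V_0 = 15 V.
KCL at each unknown node (sum of currents leaving = 0; resistances in Ω):
  Node 1: (V_1 - 15)/10 + (V_1 - 0)/1000 = 0
Collecting terms: 0.101 × V_1 = 1.5  =>  V_1 = 14.85 V
Power in each resistor, P = (ΔV)²/R:
  P_R1 = (15 - 14.85)²/10 = 0.002206 W
  P_R2 = (14.85 - 0)²/1000 = 0.2206 W
P_total = P_R1 + P_R2 = 0.2228 W

Final answer: 0.2228 W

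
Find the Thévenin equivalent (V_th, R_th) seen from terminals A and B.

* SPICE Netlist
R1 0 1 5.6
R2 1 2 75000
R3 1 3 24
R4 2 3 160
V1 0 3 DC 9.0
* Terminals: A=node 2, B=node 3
Step 1 — V_th is the open-circuit voltage V_A - V_B (nothing connected across the terminals).
Nodal analysis, taking node 3 as the 0 V reference.
Source V1 fixes V_0 = 9 V.
KCL at each unknown node (sum of currents leaving = 0; resistances in Ω):
  Node 1: (V_1 - 9)/5.6 + (V_1 - V_2)/75000 + (V_1 - 0)/24 = 0
  Node 2: (V_2 - V_1)/75000 + (V_2 - 0)/160 = 0
Collecting terms (coefficients in siemens):
  0.2203·V_1 - 0.00001333·V_2 = 1.607
  0.006263·V_2 - 0.00001333·V_1 = 0
Determinant D = (0.2203)(0.006263) - (-0.00001333)(-0.00001333) = 0.00138
V_1 = [(1.607)(0.006263) - (-0.00001333)(0)]/D = 7.297 V
V_2 = [(0.2203)(0) - (1.607)(-0.00001333)]/D = 0.01553 V
V_th = V_2 - V_3 = 0.01553 - 0 = 0.01553 V
Step 2 — R_th: zero the source — replace V1 by a short circuit (node 3 merges into node 0) — and find the resistance seen between A (node 2) and B (node 0).
Reduce the network between node 2 (A) and node 0 (B) by series/parallel combination:
  Rp1 = R1 ‖ R3 (parallel, both between nodes 0 and 1) = 1/(1/5.6 + 1/24) = 4.541 Ω
  Rs1 = R2 + Rp1 (series, joined only at node 1) = 75000 + 4.541 = 75000 Ω
  Rp2 = R4 ‖ Rs1 (parallel, both between nodes 0 and 2) = 1/(1/160 + 1/75000) = 159.7 Ω
R_th = 159.7 Ω

Final answer: V_th = 0.01553 V, R_th = 159.7 Ω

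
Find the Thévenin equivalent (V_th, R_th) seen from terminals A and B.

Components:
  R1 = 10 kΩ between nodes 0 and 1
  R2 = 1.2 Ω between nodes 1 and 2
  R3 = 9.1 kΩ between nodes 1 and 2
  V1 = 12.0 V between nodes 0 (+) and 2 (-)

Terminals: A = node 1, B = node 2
Step 1 — V_th is the open-circuit voltage V_A - V_B (nothing connected across the terminals).
Nodal analysis, taking node 2 as the 0 V reference.
Source V1 fixes V_0 = 12 V.
KCL at each unknown node (sum of currents leaving = 0; resistances in Ω):
  Node 1: (V_1 - 12)/10000 + (V_1 - 0)/1.2 + (V_1 - 0)/9100 = 0
Collecting terms: 0.8335 × V_1 = 0.0012  =>  V_1 = 0.00144 V
V_th = V_1 - V_2 = 0.00144 - 0 = 0.00144 V
Step 2 — R_th: zero the source — replace V1 by a short circuit (node 2 merges into node 0) — and find the resistance seen between A (node 1) and B (node 0).
Reduce the network between node 1 (A) and node 0 (B) by series/parallel combination:
  Rp1 = R1 ‖ R2 ‖ R3 (parallel, all between nodes 0 and 1) = 1/(1/10000 + 1/1.2 + 1/9100) = 1.2 Ω
R_th = 1.2 Ω

Final answer: V_th = 0.00144 V, R_th = 1.2 Ω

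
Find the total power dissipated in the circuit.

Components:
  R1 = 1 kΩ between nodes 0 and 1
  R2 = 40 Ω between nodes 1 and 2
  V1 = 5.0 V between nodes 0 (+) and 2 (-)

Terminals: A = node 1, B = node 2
Nodal analysis, taking node 2 as the 0 V reference.
Source V1 fixes V_0 = 5 V.
KCL at each unknown node (sum of currents leaving = 0; resistances in Ω):
  Node 1: (V_1 - 5)/1000 + (V_1 - 0)/40 = 0
Collecting terms: 0.026 × V_1 = 0.005  =>  V_1 = 0.1923 V
Power in each resistor, P = (ΔV)²/R:
  P_R1 = (5 - 0.1923)²/1000 = 0.02311 W
  P_R2 = (0.1923 - 0)²/40 = 0.0009246 W
P_total = P_R1 + P_R2 = 0.02404 W

Final answer: 0.02404 W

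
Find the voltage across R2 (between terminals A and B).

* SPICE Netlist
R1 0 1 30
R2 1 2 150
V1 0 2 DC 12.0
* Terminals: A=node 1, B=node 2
R1 and R2 are in series across V1 (node 0 → node 1 → node 2), and the output A–B is taken across R2, so this is a voltage divider.
Series current: I = V1/(R1 + R2) = 12/(30 + 150) = 12/180 = 0.06667 A
V_R2 = I × R2 = V1 × R2/(R1 + R2) = 12 × 150/180 = 10 V

Final answer: 10 V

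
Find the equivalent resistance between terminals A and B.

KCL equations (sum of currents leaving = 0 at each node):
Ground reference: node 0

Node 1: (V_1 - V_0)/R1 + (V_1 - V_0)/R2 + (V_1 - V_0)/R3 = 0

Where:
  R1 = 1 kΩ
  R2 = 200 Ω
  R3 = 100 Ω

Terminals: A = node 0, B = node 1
Reduce the network between node 0 (A) and node 1 (B) by series/parallel combination:
  Rp1 = R1 ‖ R2 ‖ R3 (parallel, all between nodes 0 and 1) = 1/(1/1000 + 1/200 + 1/100) = 62.5 Ω
R_eq = 62.5 Ω

Final answer: 62.5 Ω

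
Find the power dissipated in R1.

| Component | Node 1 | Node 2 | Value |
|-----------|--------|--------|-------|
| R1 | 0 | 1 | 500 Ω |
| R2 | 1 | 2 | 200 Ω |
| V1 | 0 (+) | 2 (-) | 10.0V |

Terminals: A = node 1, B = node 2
Nodal analysis, taking node 2 as the 0 V reference.
Source V1 fixes V_0 = 10 V.
KCL at each unknown node (sum of currents leaving = 0; resistances in Ω):
  Node 1: (V_1 - 10)/500 + (V_1 - 0)/200 = 0
Collecting terms: 0.007 × V_1 = 0.02  =>  V_1 = 2.857 V
I_R1 = (V_0 - V_1)/R1 = (10 - 2.857)/500 = 0.01429 A
P_R1 = I_R1² × R1 = (0.01429)² × 500 = 0.102 W

Final answer: 0.102 W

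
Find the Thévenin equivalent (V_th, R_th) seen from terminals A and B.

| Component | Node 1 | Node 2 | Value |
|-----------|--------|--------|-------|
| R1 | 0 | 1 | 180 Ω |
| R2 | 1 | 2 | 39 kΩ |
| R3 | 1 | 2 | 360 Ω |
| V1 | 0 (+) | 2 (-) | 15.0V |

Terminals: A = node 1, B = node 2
Step 1 — V_th is the open-circuit voltage V_A - V_B (nothing connected across the terminals).
Nodal analysis, taking node 2 as the 0 V reference.
Source V1 fixes V_0 = 15 V.
KCL at each unknown node (sum of currents leaving = 0; resistances in Ω):
  Node 1: (V_1 - 15)/180 + (V_1 - 0)/39000 + (V_1 - 0)/360 = 0
Collecting terms: 0.008359 × V_1 = 0.08333  =>  V_1 = 9.969 V
V_th = V_1 - V_2 = 9.969 - 0 = 9.969 V
Step 2 — R_th: zero the source — replace V1 by a short circuit (node 2 merges into node 0) — and find the resistance seen between A (node 1) and B (node 0).
Reduce the network between node 1 (A) and node 0 (B) by series/parallel combination:
  Rp1 = R1 ‖ R2 ‖ R3 (parallel, all between nodes 0 and 1) = 1/(1/180 + 1/39000 + 1/360) = 119.6 Ω
R_th = 119.6 Ω

Final answer: V_th = 9.969 V, R_th = 119.6 Ω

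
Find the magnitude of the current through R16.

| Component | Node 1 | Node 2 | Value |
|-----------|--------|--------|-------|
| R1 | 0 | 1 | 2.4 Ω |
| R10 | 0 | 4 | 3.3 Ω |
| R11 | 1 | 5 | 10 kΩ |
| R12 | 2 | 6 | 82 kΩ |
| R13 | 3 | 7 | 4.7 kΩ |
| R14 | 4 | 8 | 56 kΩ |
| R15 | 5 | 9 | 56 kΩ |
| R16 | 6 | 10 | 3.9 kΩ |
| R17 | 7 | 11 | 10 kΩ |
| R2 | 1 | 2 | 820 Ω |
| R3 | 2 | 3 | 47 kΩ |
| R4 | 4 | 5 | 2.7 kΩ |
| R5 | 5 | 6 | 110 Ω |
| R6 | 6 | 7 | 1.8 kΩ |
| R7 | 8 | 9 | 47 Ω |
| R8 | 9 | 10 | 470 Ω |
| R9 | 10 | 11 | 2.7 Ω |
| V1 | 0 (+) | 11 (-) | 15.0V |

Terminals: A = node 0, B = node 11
Nodal analysis, taking node 11 as the 0 V reference.
Source V1 fixes V_0 = 15 V.
KCL at each unknown node (sum of currents leaving = 0; resistances in Ω):
  Node 1: (V_1 - 15)/2.4 + (V_1 - V_2)/820 + (V_1 - V_5)/10000 = 0
  Node 2: (V_2 - V_1)/820 + (V_2 - V_3)/47000 + (V_2 - V_6)/82000 = 0
  Node 3: (V_3 - V_2)/47000 + (V_3 - V_7)/4700 = 0
  Node 4: (V_4 - V_5)/2700 + (V_4 - 15)/3.3 + (V_4 - V_8)/56000 = 0
  Node 5: (V_5 - V_4)/2700 + (V_5 - V_6)/110 + (V_5 - V_1)/10000 + (V_5 - V_9)/56000 = 0
  Node 6: (V_6 - V_5)/110 + (V_6 - V_7)/1800 + (V_6 - V_2)/82000 + (V_6 - V_10)/3900 = 0
  Node 7: (V_7 - V_6)/1800 + (V_7 - V_3)/4700 + (V_7 - 0)/10000 = 0
  Node 8: (V_8 - V_9)/47 + (V_8 - V_4)/56000 = 0
  Node 9: (V_9 - V_8)/47 + (V_9 - V_10)/470 + (V_9 - V_5)/56000 = 0
  Node 10: (V_10 - V_9)/470 + (V_10 - 0)/2.7 + (V_10 - V_6)/3900 = 0
Collecting terms (coefficients in siemens):
  0.418·V_1 - 0.00122·V_2 - 0.0001·V_5 = 6.25
  0.001253·V_2 - 0.00122·V_1 - 0.00002128·V_3 - 0.0000122·V_6 = 0
  0.000234·V_3 - 0.00002128·V_2 - 0.0002128·V_7 = 0
  0.3034·V_4 - 0.0003704·V_5 - 0.00001786·V_8 = 4.545
  0.009579·V_5 - 0.0001·V_1 - 0.0003704·V_4 - 0.009091·V_6 - 0.00001786·V_9 = 0
  0.009915·V_6 - 0.0000122·V_2 - 0.009091·V_5 - 0.0005556·V_7 - 0.0002564·V_10 = 0
  0.0008683·V_7 - 0.0002128·V_3 - 0.0005556·V_6 = 0
  0.02129·V_8 - 0.00001786·V_4 - 0.02128·V_9 = 0
  0.02342·V_9 - 0.00001786·V_5 - 0.02128·V_8 - 0.002128·V_10 = 0
  0.3728·V_10 - 0.0002564·V_6 - 0.002128·V_9 = 0
Solving these 10 simultaneous equations (Gaussian elimination) gives:
  V_1 = 15 V, V_2 = 14.82 V, V_3 = 8.147 V, V_4 = 14.99 V
  V_5 = 8.87 V, V_6 = 8.57 V, V_7 = 7.479 V, V_8 = 0.2162 V
  V_9 = 0.2038 V, V_10 = 0.007058 V
I_R16 = (V_6 - V_10)/R16 = (8.57 - 0.007058)/3900 = 0.002196 A
|I_R16| = 0.002196 A

Final answer: |I_R16| = 0.002196 A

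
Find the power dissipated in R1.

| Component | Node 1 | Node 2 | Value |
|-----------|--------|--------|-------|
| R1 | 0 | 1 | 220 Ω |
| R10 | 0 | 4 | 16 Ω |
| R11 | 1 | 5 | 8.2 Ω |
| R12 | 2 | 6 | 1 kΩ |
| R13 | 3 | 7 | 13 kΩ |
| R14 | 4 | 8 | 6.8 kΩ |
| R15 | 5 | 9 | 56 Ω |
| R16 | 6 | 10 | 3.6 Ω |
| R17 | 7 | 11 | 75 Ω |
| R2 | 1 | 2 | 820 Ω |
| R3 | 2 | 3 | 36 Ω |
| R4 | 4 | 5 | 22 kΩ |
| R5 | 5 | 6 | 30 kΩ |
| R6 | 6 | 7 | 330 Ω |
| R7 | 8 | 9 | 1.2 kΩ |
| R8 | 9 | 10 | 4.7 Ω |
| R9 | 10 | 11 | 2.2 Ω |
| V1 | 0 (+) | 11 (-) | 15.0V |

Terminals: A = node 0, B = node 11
Nodal analysis, taking node 11 as the 0 V reference.
Source V1 fixes V_0 = 15 V.
KCL at each unknown node (sum of currents leaving = 0; resistances in Ω):
  Node 1: (V_1 - 15)/220 + (V_1 - V_2)/820 + (V_1 - V_5)/8.2 = 0
  Node 2: (V_2 - V_1)/820 + (V_2 - V_3)/36 + (V_2 - V_6)/1000 = 0
  Node 3: (V_3 - V_2)/36 + (V_3 - V_7)/13000 = 0
  Node 4: (V_4 - V_5)/22000 + (V_4 - 15)/16 + (V_4 - V_8)/6800 = 0
  Node 5: (V_5 - V_4)/22000 + (V_5 - V_6)/30000 + (V_5 - V_1)/8.2 + (V_5 - V_9)/56 = 0
  Node 6: (V_6 - V_5)/30000 + (V_6 - V_7)/330 + (V_6 - V_2)/1000 + (V_6 - V_10)/3.6 = 0
  Node 7: (V_7 - V_6)/330 + (V_7 - V_3)/13000 + (V_7 - 0)/75 = 0
  Node 8: (V_8 - V_9)/1200 + (V_8 - V_4)/6800 = 0
  Node 9: (V_9 - V_8)/1200 + (V_9 - V_10)/4.7 + (V_9 - V_5)/56 = 0
  Node 10: (V_10 - V_9)/4.7 + (V_10 - 0)/2.2 + (V_10 - V_6)/3.6 = 0
Collecting terms (coefficients in siemens):
  0.1277·V_1 - 0.00122·V_2 - 0.122·V_5 = 0.06818
  0.03·V_2 - 0.00122·V_1 - 0.02778·V_3 - 0.001·V_6 = 0
  0.02785·V_3 - 0.02778·V_2 - 0.00007692·V_7 = 0
  0.06269·V_4 - 0.00004545·V_5 - 0.0001471·V_8 = 0.9375
  0.1399·V_5 - 0.122·V_1 - 0.00004545·V_4 - 0.00003333·V_6 - 0.01786·V_9 = 0
  0.2818·V_6 - 0.001·V_2 - 0.00003333·V_5 - 0.00303·V_7 - 0.2778·V_10 = 0
  0.01644·V_7 - 0.00007692·V_3 - 0.00303·V_6 = 0
  0.0009804·V_8 - 0.0001471·V_4 - 0.0008333·V_9 = 0
  0.2315·V_9 - 0.01786·V_5 - 0.0008333·V_8 - 0.2128·V_10 = 0
  0.9451·V_10 - 0.2778·V_6 - 0.2128·V_9 = 0
Solving these 10 simultaneous equations (Gaussian elimination) gives:
  V_1 = 3.59 V, V_2 = 1.962 V, V_3 = 1.956 V, V_4 = 14.96 V
  V_5 = 3.181 V, V_6 = 0.1243 V, V_7 = 0.03207 V, V_8 = 2.553 V
  V_9 = 0.3634 V, V_10 = 0.1184 V
I_R1 = (V_0 - V_1)/R1 = (15 - 3.59)/220 = 0.05186 A
P_R1 = I_R1² × R1 = (0.05186)² × 220 = 0.5918 W

Final answer: 0.5918 W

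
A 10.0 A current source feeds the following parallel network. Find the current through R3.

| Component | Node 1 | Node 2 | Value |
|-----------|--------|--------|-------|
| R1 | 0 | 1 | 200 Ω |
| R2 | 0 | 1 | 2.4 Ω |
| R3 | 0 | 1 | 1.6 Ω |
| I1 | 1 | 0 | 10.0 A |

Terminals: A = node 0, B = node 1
All resistors sit directly between nodes 0 and 1, so they are in parallel and share one voltage V; the full source current 10 A splits among them.
1/R_par = 1/200 + 1/2.4 + 1/1.6 = 1.047 S  =>  R_par = 0.9554 Ω
V = I × R_par = 10 × 0.9554 = 9.554 V
I_R3 = V/R3 = 9.554/1.6 = 5.971 A

Final answer: 5.971 A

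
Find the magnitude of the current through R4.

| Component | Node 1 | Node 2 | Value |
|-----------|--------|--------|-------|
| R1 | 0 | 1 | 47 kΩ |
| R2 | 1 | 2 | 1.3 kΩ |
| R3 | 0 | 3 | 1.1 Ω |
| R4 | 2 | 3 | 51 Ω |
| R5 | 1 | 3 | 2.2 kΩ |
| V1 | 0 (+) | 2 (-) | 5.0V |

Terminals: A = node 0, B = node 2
Nodal analysis, taking node 2 as the 0 V reference.
Source V1 fixes V_0 = 5 V.
KCL at each unknown node (sum of currents leaving = 0; resistances in Ω):
  Node 1: (V_1 - 5)/47000 + (V_1 - 0)/1300 + (V_1 - V_3)/2200 = 0
  Node 3: (V_3 - 5)/1.1 + (V_3 - 0)/51 + (V_3 - V_1)/2200 = 0
Collecting terms (coefficients in siemens):
  0.001245·V_1 - 0.0004545·V_3 = 0.0001064
  0.9292·V_3 - 0.0004545·V_1 = 4.545
Determinant D = (0.001245)(0.9292) - (-0.0004545)(-0.0004545) = 0.001157
V_1 = [(0.0001064)(0.9292) - (-0.0004545)(4.545)]/D = 1.872 V
V_3 = [(0.001245)(4.545) - (0.0001064)(-0.0004545)]/D = 4.893 V
I_R4 = (V_2 - V_3)/R4 = (0 - 4.893)/51 = -0.09594 A
|I_R4| = 0.09594 A

Final answer: |I_R4| = 0.09594 A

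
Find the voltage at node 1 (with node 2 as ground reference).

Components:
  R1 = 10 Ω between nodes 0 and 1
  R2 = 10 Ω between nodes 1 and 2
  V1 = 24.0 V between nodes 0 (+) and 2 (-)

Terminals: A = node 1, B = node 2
Nodal analysis, taking node 2 as the 0 V reference.
Source V1 fixes V_0 = 24 V.
KCL at each unknown node (sum of currents leaving = 0; resistances in Ω):
  Node 1: (V_1 - 24)/10 + (V_1 - 0)/10 = 0
Collecting terms: 0.2 × V_1 = 2.4  =>  V_1 = 12 V
The requested potential is V_1 = 12 V.

Final answer: V_1 = 12 V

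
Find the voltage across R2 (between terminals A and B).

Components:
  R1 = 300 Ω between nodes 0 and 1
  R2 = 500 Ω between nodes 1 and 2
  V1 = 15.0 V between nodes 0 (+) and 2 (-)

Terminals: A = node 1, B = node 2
R1 and R2 are in series across V1 (node 0 → node 1 → node 2), and the output A–B is taken across R2, so this is a voltage divider.
Series current: I = V1/(R1 + R2) = 15/(300 + 500) = 15/800 = 0.01875 A
V_R2 = I × R2 = V1 × R2/(R1 + R2) = 15 × 500/800 = 9.375 V

Final answer: 9.375 V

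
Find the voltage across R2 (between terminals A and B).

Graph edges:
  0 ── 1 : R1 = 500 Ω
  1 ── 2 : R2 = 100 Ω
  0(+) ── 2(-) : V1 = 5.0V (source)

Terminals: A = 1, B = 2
R1 and R2 are in series across V1 (node 0 → node 1 → node 2), and the output A–B is taken across R2, so this is a voltage divider.
Series current: I = V1/(R1 + R2) = 5/(500 + 100) = 5/600 = 0.008333 A
V_R2 = I × R2 = V1 × R2/(R1 + R2) = 5 × 100/600 = 0.8333 V

Final answer: 0.8333 V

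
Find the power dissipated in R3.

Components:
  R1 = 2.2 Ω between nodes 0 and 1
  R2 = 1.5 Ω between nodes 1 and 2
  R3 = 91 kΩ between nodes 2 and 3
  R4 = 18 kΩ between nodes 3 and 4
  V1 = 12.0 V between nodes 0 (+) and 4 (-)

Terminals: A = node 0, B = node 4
Nodal analysis, taking node 4 as the 0 V reference.
Source V1 fixes V_0 = 12 V.
KCL at each unknown node (sum of currents leaving = 0; resistances in Ω):
  Node 1: (V_1 - 12)/2.2 + (V_1 - V_2)/1.5 = 0
  Node 2: (V_2 - V_1)/1.5 + (V_2 - V_3)/91000 = 0
  Node 3: (V_3 - V_2)/91000 + (V_3 - 0)/18000 = 0
Collecting terms (coefficients in siemens):
  1.121·V_1 - 0.6667·V_2 = 5.455
  0.6667·V_2 - 0.6667·V_1 - 0.00001099·V_3 = 0
  0.00006654·V_3 - 0.00001099·V_2 = 0
Solving these 3 simultaneous equations (Gaussian elimination) gives:
  V_1 = 12 V, V_2 = 12 V, V_3 = 1.982 V
I_R3 = (V_2 - V_3)/R3 = (12 - 1.982)/91000 = 0.0001101 A
P_R3 = I_R3² × R3 = (0.0001101)² × 91000 = 0.001103 W

Final answer: 0.001103 W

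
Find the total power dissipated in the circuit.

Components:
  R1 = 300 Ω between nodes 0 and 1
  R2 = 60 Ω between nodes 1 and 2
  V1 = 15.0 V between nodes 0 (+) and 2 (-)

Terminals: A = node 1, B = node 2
Nodal analysis, taking node 2 as the 0 V reference.
Source V1 fixes V_0 = 15 V.
KCL at each unknown node (sum of currents leaving = 0; resistances in Ω):
  Node 1: (V_1 - 15)/300 + (V_1 - 0)/60 = 0
Collecting terms: 0.02 × V_1 = 0.05  =>  V_1 = 2.5 V
Power in each resistor, P = (ΔV)²/R:
  P_R1 = (15 - 2.5)²/300 = 0.5208 W
  P_R2 = (2.5 - 0)²/60 = 0.1042 W
P_total = P_R1 + P_R2 = 0.625 W

Final answer: 0.625 W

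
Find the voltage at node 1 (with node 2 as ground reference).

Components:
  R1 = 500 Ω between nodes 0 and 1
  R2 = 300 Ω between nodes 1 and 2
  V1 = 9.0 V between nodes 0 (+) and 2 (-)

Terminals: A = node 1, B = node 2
Nodal analysis, taking node 2 as the 0 V reference.
Source V1 fixes V_0 = 9 V.
KCL at each unknown node (sum of currents leaving = 0; resistances in Ω):
  Node 1: (V_1 - 9)/500 + (V_1 - 0)/300 = 0
Collecting terms: 0.005333 × V_1 = 0.018  =>  V_1 = 3.375 V
The requested potential is V_1 = 3.375 V.

Final answer: V_1 = 3.375 V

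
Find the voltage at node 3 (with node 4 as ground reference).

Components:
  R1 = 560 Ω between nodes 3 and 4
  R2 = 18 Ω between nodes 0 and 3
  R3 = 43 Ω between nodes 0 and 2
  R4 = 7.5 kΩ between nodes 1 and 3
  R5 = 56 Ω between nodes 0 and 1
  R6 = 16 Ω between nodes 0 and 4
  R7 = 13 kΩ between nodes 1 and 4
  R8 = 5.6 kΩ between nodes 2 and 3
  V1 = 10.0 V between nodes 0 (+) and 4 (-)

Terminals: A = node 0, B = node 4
Nodal analysis, taking node 4 as the 0 V reference.
Source V1 fixes V_0 = 10 V.
KCL at each unknown node (sum of currents leaving = 0; resistances in Ω):
  Node 1: (V_1 - V_3)/7500 + (V_1 - 10)/56 + (V_1 - 0)/13000 = 0
  Node 2: (V_2 - 10)/43 + (V_2 - V_3)/5600 = 0
  Node 3: (V_3 - 0)/560 + (V_3 - 10)/18 + (V_3 - V_1)/7500 + (V_3 - V_2)/5600 = 0
Collecting terms (coefficients in siemens):
  0.01807·V_1 - 0.0001333·V_3 = 0.1786
  0.02343·V_2 - 0.0001786·V_3 = 0.2326
  0.05765·V_3 - 0.0001333·V_1 - 0.0001786·V_2 = 0.5556
Solving these 3 simultaneous equations (Gaussian elimination) gives:
  V_1 = 9.955 V, V_2 = 9.998 V, V_3 = 9.69 V
The requested potential is V_3 = 9.69 V.

Final answer: V_3 = 9.69 V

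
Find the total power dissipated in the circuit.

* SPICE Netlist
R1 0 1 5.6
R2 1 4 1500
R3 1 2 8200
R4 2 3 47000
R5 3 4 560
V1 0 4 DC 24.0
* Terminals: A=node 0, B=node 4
Nodal analysis, taking node 4 as the 0 V reference.
Source V1 fixes V_0 = 24 V.
KCL at each unknown node (sum of currents leaving = 0; resistances in Ω):
  Node 1: (V_1 - 24)/5.6 + (V_1 - 0)/1500 + (V_1 - V_2)/8200 = 0
  Node 2: (V_2 - V_1)/8200 + (V_2 - V_3)/47000 = 0
  Node 3: (V_3 - V_2)/47000 + (V_3 - 0)/560 = 0
Collecting terms (coefficients in siemens):
  0.1794·V_1 - 0.000122·V_2 = 4.286
  0.0001432·V_2 - 0.000122·V_1 - 0.00002128·V_3 = 0
  0.001807·V_3 - 0.00002128·V_2 = 0
Solving these 3 simultaneous equations (Gaussian elimination) gives:
  V_1 = 23.91 V, V_2 = 20.39 V, V_3 = 0.2401 V
Power in each resistor, P = (ΔV)²/R:
  P_R1 = (24 - 23.91)²/5.6 = 0.0015 W
  P_R2 = (23.91 - 0)²/1500 = 0.3811 W
  P_R3 = (23.91 - 20.39)²/8200 = 0.001508 W
  P_R4 = (20.39 - 0.2401)²/47000 = 0.008641 W
  P_R5 = (0.2401 - 0)²/560 = 0.000103 W
P_total = P_R1 + P_R2 + P_R3 + P_R4 + P_R5 = 0.3928 W

Final answer: 0.3928 W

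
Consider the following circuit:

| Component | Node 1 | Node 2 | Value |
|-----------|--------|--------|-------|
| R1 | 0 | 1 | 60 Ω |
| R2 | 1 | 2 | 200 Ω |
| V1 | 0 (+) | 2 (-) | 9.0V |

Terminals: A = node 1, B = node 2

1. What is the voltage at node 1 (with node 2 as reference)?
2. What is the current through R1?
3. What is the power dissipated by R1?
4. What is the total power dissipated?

Nodal analysis, taking node 2 as the 0 V reference.
Source V1 fixes V_0 = 9 V.
KCL at each unknown node (sum of currents leaving = 0; resistances in Ω):
  Node 1: (V_1 - 9)/60 + (V_1 - 0)/200 = 0
Collecting terms: 0.02167 × V_1 = 0.15  =>  V_1 = 6.923 V
Part 1:
  Read off the nodal solution: V_1 = 6.923 V
Part 2:
  I_R1 = (V_0 - V_1)/R1 = (9 - 6.923)/60 = 0.03462 A
  Magnitude: I_R1 = 0.03462 A
Part 3:
  I_R1 = (V_0 - V_1)/R1 = (9 - 6.923)/60 = 0.03462 A
  P_R1 = I_R1² × R1 = (0.03462)² × 60 = 0.07189 W
Part 4:
  Power in each resistor, P = (ΔV)²/R:
    P_R1 = (9 - 6.923)²/60 = 0.07189 W
    P_R2 = (6.923 - 0)²/200 = 0.2396 W
  P_total = P_R1 + P_R2 = 0.3115 W

Final answers:
1. V_1 = 6.923 V
2. I_R1 = 0.03462 A
3. P_R1 = 0.07189 W
4. P_total = 0.3115 W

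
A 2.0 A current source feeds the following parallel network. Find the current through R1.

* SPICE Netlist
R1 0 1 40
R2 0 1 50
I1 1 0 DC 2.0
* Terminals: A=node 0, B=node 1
All resistors sit directly between nodes 0 and 1, so they are in parallel and share one voltage V; the full source current 2 A splits among them.
1/R_par = 1/40 + 1/50 = 0.045 S  =>  R_par = 22.22 Ω
V = I × R_par = 2 × 22.22 = 44.44 V
I_R1 = V/R1 = 44.44/40 = 1.111 A

Final answer: 1.111 A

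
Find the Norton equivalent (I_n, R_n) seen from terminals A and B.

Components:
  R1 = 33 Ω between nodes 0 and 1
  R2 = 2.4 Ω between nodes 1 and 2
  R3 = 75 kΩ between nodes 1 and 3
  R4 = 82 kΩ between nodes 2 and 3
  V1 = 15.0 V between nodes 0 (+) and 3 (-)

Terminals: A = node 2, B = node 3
Find the Thévenin equivalent first; then I_n = V_th/R_th and R_n = R_th.
Step 1 — V_th is the open-circuit voltage V_A - V_B (nothing connected across the terminals).
Nodal analysis, taking node 3 as the 0 V reference.
Source V1 fixes V_0 = 15 V.
KCL at each unknown node (sum of currents leaving = 0; resistances in Ω):
  Node 1: (V_1 - 15)/33 + (V_1 - V_2)/2.4 + (V_1 - 0)/75000 = 0
  Node 2: (V_2 - V_1)/2.4 + (V_2 - 0)/82000 = 0
Collecting terms (coefficients in siemens):
  0.447·V_1 - 0.4167·V_2 = 0.4545
  0.4167·V_2 - 0.4167·V_1 = 0
Determinant D = (0.447)(0.4167) - (-0.4167)(-0.4167) = 0.01264
V_1 = [(0.4545)(0.4167) - (-0.4167)(0)]/D = 14.99 V
V_2 = [(0.447)(0) - (0.4545)(-0.4167)]/D = 14.99 V
V_th = V_2 - V_3 = 14.99 - 0 = 14.99 V
Step 2 — R_th: zero the source — replace V1 by a short circuit (node 3 merges into node 0) — and find the resistance seen between A (node 2) and B (node 0).
Reduce the network between node 2 (A) and node 0 (B) by series/parallel combination:
  Rp1 = R1 ‖ R3 (parallel, both between nodes 0 and 1) = 1/(1/33 + 1/75000) = 32.99 Ω
  Rs1 = R2 + Rp1 (series, joined only at node 1) = 2.4 + 32.99 = 35.39 Ω
  Rp2 = R4 ‖ Rs1 (parallel, both between nodes 0 and 2) = 1/(1/82000 + 1/35.39) = 35.37 Ω
R_th = 35.37 Ω
I_n = V_th/R_th = 14.99/35.37 = 0.4237 A, and R_n = R_th = 35.37 Ω

Final answer: I_n = 0.4237 A, R_n = 35.37 Ω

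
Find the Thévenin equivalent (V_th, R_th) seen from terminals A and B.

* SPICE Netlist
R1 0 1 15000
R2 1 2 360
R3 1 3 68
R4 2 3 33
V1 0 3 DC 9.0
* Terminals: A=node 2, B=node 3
Step 1 — V_th is the open-circuit voltage V_A - V_B (nothing connected across the terminals).
Nodal analysis, taking node 3 as the 0 V reference.
Source V1 fixes V_0 = 9 V.
KCL at each unknown node (sum of currents leaving = 0; resistances in Ω):
  Node 1: (V_1 - 9)/15000 + (V_1 - V_2)/360 + (V_1 - 0)/68 = 0
  Node 2: (V_2 - V_1)/360 + (V_2 - 0)/33 = 0
Collecting terms (coefficients in siemens):
  0.01755·V_1 - 0.002778·V_2 = 0.0006
  0.03308·V_2 - 0.002778·V_1 = 0
Determinant D = (0.01755)(0.03308) - (-0.002778)(-0.002778) = 0.0005729
V_1 = [(0.0006)(0.03308) - (-0.002778)(0)]/D = 0.03465 V
V_2 = [(0.01755)(0) - (0.0006)(-0.002778)]/D = 0.002909 V
V_th = V_2 - V_3 = 0.002909 - 0 = 0.002909 V
Step 2 — R_th: zero the source — replace V1 by a short circuit (node 3 merges into node 0) — and find the resistance seen between A (node 2) and B (node 0).
Reduce the network between node 2 (A) and node 0 (B) by series/parallel combination:
  Rp1 = R1 ‖ R3 (parallel, both between nodes 0 and 1) = 1/(1/15000 + 1/68) = 67.69 Ω
  Rs1 = R2 + Rp1 (series, joined only at node 1) = 360 + 67.69 = 427.7 Ω
  Rp2 = R4 ‖ Rs1 (parallel, both between nodes 0 and 2) = 1/(1/33 + 1/427.7) = 30.64 Ω
R_th = 30.64 Ω

Final answer: V_th = 0.002909 V, R_th = 30.64 Ω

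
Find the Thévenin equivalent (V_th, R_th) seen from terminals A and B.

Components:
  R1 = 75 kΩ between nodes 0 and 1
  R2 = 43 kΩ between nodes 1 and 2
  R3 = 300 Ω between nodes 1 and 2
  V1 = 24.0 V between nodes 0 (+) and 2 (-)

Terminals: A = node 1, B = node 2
Step 1 — V_th is the open-circuit voltage V_A - V_B (nothing connected across the terminals).
Nodal analysis, taking node 2 as the 0 V reference.
Source V1 fixes V_0 = 24 V.
KCL at each unknown node (sum of currents leaving = 0; resistances in Ω):
  Node 1: (V_1 - 24)/75000 + (V_1 - 0)/43000 + (V_1 - 0)/300 = 0
Collecting terms: 0.00337 × V_1 = 0.00032  =>  V_1 = 0.09496 V
V_th = V_1 - V_2 = 0.09496 - 0 = 0.09496 V
Step 2 — R_th: zero the source — replace V1 by a short circuit (node 2 merges into node 0) — and find the resistance seen between A (node 1) and B (node 0).
Reduce the network between node 1 (A) and node 0 (B) by series/parallel combination:
  Rp1 = R1 ‖ R2 ‖ R3 (parallel, all between nodes 0 and 1) = 1/(1/75000 + 1/43000 + 1/300) = 296.7 Ω
R_th = 296.7 Ω

Final answer: V_th = 0.09496 V, R_th = 296.7 Ω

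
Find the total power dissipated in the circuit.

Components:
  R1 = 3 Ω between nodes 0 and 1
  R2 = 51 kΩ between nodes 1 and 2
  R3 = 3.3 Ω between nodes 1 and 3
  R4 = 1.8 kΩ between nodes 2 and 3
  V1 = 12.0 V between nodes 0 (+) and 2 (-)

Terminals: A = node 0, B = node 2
Nodal analysis, taking node 2 as the 0 V reference.
Source V1 fixes V_0 = 12 V.
KCL at each unknown node (sum of currents leaving = 0; resistances in Ω):
  Node 1: (V_1 - 12)/3 + (V_1 - 0)/51000 + (V_1 - V_3)/3.3 = 0
  Node 3: (V_3 - V_1)/3.3 + (V_3 - 0)/1800 = 0
Collecting terms (coefficients in siemens):
  0.6364·V_1 - 0.303·V_3 = 4
  0.3036·V_3 - 0.303·V_1 = 0
Determinant D = (0.6364)(0.3036) - (-0.303)(-0.303) = 0.1014
V_1 = [(4)(0.3036) - (-0.303)(0)]/D = 11.98 V
V_3 = [(0.6364)(0) - (4)(-0.303)]/D = 11.96 V
Power in each resistor, P = (ΔV)²/R:
  P_R1 = (12 - 11.98)²/3 = 0.0001419 W
  P_R2 = (11.98 - 0)²/51000 = 0.002814 W
  P_R3 = (11.98 - 11.96)²/3.3 = 0.0001456 W
  P_R4 = (0 - 11.96)²/1800 = 0.07943 W
P_total = P_R1 + P_R2 + P_R3 + P_R4 = 0.08253 W

Final answer: 0.08253 W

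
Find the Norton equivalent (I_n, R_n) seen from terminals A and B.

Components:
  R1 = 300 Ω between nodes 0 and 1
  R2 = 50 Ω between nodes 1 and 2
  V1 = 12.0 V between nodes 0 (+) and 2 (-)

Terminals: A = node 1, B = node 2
Find the Thévenin equivalent first; then I_n = V_th/R_th and R_n = R_th.
Step 1 — V_th is the open-circuit voltage V_A - V_B (nothing connected across the terminals).
Nodal analysis, taking node 2 as the 0 V reference.
Source V1 fixes V_0 = 12 V.
KCL at each unknown node (sum of currents leaving = 0; resistances in Ω):
  Node 1: (V_1 - 12)/300 + (V_1 - 0)/50 = 0
Collecting terms: 0.02333 × V_1 = 0.04  =>  V_1 = 1.714 V
V_th = V_1 - V_2 = 1.714 - 0 = 1.714 V
Step 2 — R_th: zero the source — replace V1 by a short circuit (node 2 merges into node 0) — and find the resistance seen between A (node 1) and B (node 0).
Reduce the network between node 1 (A) and node 0 (B) by series/parallel combination:
  Rp1 = R1 ‖ R2 (parallel, both between nodes 0 and 1) = 1/(1/300 + 1/50) = 42.86 Ω
R_th = 42.86 Ω
I_n = V_th/R_th = 1.714/42.86 = 0.04 A, and R_n = R_th = 42.86 Ω

Final answer: I_n = 0.04 A, R_n = 42.86 Ω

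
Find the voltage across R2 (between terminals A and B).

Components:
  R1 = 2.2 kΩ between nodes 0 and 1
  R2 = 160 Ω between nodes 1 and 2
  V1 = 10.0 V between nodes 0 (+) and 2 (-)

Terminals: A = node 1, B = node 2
R1 and R2 are in series across V1 (node 0 → node 1 → node 2), and the output A–B is taken across R2, so this is a voltage divider.
Series current: I = V1/(R1 + R2) = 10/(2200 + 160) = 10/2360 = 0.004237 A
V_R2 = I × R2 = V1 × R2/(R1 + R2) = 10 × 160/2360 = 0.678 V

Final answer: 0.678 V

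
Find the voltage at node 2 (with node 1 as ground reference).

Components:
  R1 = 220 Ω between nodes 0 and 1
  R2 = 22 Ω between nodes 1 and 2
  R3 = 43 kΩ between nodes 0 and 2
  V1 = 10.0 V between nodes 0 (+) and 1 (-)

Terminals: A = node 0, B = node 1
Nodal analysis, taking node 1 as the 0 V reference.
Source V1 fixes V_0 = 10 V.
KCL at each unknown node (sum of currents leaving = 0; resistances in Ω):
  Node 2: (V_2 - 0)/22 + (V_2 - 10)/43000 = 0
Collecting terms: 0.04548 × V_2 = 0.0002326  =>  V_2 = 0.005114 V
The requested potential is V_2 = 0.005114 V.

Final answer: V_2 = 0.005114 V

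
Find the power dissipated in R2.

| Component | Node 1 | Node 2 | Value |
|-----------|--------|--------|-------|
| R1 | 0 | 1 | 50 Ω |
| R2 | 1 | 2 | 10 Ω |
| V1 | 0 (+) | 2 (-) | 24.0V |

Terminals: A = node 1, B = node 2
Nodal analysis, taking node 2 as the 0 V reference.
Source V1 fixes V_0 = 24 V.
KCL at each unknown node (sum of currents leaving = 0; resistances in Ω):
  Node 1: (V_1 - 24)/50 + (V_1 - 0)/10 = 0
Collecting terms: 0.12 × V_1 = 0.48  =>  V_1 = 4 V
I_R2 = (V_1 - V_2)/R2 = (4 - 0)/10 = 0.4 A
P_R2 = I_R2² × R2 = (0.4)² × 10 = 1.6 W

Final answer: 1.6 W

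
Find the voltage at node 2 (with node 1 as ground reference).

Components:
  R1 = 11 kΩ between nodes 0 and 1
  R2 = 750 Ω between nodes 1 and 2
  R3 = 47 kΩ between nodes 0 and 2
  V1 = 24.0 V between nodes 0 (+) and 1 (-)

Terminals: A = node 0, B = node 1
Nodal analysis, taking node 1 as the 0 V reference.
Source V1 fixes V_0 = 24 V.
KCL at each unknown node (sum of currents leaving = 0; resistances in Ω):
  Node 2: (V_2 - 0)/750 + (V_2 - 24)/47000 = 0
Collecting terms: 0.001355 × V_2 = 0.0005106  =>  V_2 = 0.377 V
The requested potential is V_2 = 0.377 V.

Final answer: V_2 = 0.377 V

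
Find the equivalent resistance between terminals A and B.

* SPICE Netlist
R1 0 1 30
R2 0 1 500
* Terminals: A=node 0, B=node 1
Reduce the network between node 0 (A) and node 1 (B) by series/parallel combination:
  Rp1 = R1 ‖ R2 (parallel, both between nodes 0 and 1) = 1/(1/30 + 1/500) = 28.3 Ω
R_eq = 28.3 Ω

Final answer: 28.3 Ω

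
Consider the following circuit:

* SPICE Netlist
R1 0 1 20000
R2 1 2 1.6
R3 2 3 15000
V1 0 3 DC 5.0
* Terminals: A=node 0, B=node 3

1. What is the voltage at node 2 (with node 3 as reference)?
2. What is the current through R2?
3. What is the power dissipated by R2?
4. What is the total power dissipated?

Nodal analysis, taking node 3 as the 0 V reference.
Source V1 fixes V_0 = 5 V.
KCL at each unknown node (sum of currents leaving = 0; resistances in Ω):
  Node 1: (V_1 - 5)/20000 + (V_1 - V_2)/1.6 = 0
  Node 2: (V_2 - V_1)/1.6 + (V_2 - 0)/15000 = 0
Collecting terms (coefficients in siemens):
  0.625·V_1 - 0.625·V_2 = 0.00025
  0.6251·V_2 - 0.625·V_1 = 0
Determinant D = (0.625)(0.6251) - (-0.625)(-0.625) = 0.00007292
V_1 = [(0.00025)(0.6251) - (-0.625)(0)]/D = 2.143 V
V_2 = [(0.625)(0) - (0.00025)(-0.625)]/D = 2.143 V
Part 1:
  Read off the nodal solution: V_2 = 2.143 V
Part 2:
  I_R2 = (V_1 - V_2)/R2 = (2.143 - 2.143)/1.6 = 0.0001429 A
  Magnitude: I_R2 = 0.0001429 A
Part 3:
  I_R2 = (V_1 - V_2)/R2 = (2.143 - 2.143)/1.6 = 0.0001429 A
  P_R2 = I_R2² × R2 = (0.0001429)² × 1.6 = 0.00000003265 W
Part 4:
  Power in each resistor, P = (ΔV)²/R:
    P_R1 = (5 - 2.143)²/20000 = 0.0004081 W
    P_R2 = (2.143 - 2.143)²/1.6 = 0.00000003265 W
    P_R3 = (2.143 - 0)²/15000 = 0.0003061 W
  P_total = P_R1 + P_R2 + P_R3 = 0.0007143 W

Final answers:
1. V_2 = 2.143 V
2. I_R2 = 0.0001429 A
3. P_R2 = 3.265e-08 W
4. P_total = 0.0007143 W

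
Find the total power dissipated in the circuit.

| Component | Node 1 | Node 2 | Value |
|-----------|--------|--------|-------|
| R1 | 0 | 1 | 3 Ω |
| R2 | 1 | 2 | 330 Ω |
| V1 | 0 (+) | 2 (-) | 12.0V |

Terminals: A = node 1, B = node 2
Nodal analysis, taking node 2 as the 0 V reference.
Source V1 fixes V_0 = 12 V.
KCL at each unknown node (sum of currents leaving = 0; resistances in Ω):
  Node 1: (V_1 - 12)/3 + (V_1 - 0)/330 = 0
Collecting terms: 0.3364 × V_1 = 4  =>  V_1 = 11.89 V
Power in each resistor, P = (ΔV)²/R:
  P_R1 = (12 - 11.89)²/3 = 0.003896 W
  P_R2 = (11.89 - 0)²/330 = 0.4285 W
P_total = P_R1 + P_R2 = 0.4324 W

Final answer: 0.4324 W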